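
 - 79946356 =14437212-94383568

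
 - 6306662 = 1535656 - 7842318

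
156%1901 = 156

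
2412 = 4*603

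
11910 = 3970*3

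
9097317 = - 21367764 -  - 30465081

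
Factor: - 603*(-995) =3^2*5^1* 67^1*199^1 =599985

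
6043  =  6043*1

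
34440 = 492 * 70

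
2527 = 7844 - 5317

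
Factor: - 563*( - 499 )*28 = 2^2 *7^1 * 499^1*  563^1 = 7866236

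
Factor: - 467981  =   - 23^1 * 20347^1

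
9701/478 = 20+ 141/478=20.29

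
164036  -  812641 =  - 648605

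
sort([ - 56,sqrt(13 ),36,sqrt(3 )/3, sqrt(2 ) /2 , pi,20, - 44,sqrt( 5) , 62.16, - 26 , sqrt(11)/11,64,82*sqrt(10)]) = [ - 56 , - 44,-26, sqrt(11)/11, sqrt(3)/3,  sqrt( 2 )/2,sqrt(5),pi,  sqrt ( 13 ),20, 36, 62.16,64, 82*sqrt( 10)]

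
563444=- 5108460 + 5671904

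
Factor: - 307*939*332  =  -95706636 =- 2^2 *3^1* 83^1*307^1*313^1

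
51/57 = 17/19 = 0.89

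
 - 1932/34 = -57 + 3/17 = - 56.82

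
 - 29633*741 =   -  21958053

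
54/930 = 9/155 = 0.06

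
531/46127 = 531/46127 = 0.01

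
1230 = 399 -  - 831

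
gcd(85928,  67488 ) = 8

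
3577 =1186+2391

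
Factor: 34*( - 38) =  - 2^2*17^1*19^1 = - 1292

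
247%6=1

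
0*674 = 0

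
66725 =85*785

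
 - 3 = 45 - 48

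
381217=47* 8111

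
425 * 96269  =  40914325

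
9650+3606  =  13256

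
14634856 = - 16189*( - 904 ) 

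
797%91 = 69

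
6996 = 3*2332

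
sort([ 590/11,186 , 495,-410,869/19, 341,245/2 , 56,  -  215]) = [-410, - 215, 869/19, 590/11,56,245/2,186,341,495]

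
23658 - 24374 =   -  716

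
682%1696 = 682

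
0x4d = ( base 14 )57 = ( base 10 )77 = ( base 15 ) 52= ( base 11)70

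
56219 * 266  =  14954254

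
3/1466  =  3/1466 =0.00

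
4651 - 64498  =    -  59847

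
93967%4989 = 4165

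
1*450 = 450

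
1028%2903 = 1028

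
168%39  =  12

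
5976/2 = 2988= 2988.00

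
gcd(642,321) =321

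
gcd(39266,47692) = 2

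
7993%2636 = 85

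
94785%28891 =8112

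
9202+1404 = 10606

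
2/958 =1/479 = 0.00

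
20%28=20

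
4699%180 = 19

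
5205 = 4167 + 1038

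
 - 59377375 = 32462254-91839629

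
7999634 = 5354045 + 2645589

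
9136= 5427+3709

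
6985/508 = 55/4 = 13.75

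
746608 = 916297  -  169689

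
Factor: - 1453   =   - 1453^1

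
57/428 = 57/428  =  0.13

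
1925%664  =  597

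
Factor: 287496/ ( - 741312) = - 2^( - 3 )*3^( - 1 )*11^2*13^( - 1 ) = - 121/312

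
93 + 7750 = 7843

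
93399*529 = 49408071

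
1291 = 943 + 348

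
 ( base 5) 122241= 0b1001001011000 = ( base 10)4696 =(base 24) 83g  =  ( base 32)4IO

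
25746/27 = 953 + 5/9 = 953.56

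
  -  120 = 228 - 348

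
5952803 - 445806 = 5506997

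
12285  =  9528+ 2757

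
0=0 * ( - 905 )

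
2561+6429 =8990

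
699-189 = 510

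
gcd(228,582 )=6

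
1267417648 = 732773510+534644138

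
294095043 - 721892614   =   - 427797571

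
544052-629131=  - 85079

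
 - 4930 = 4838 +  - 9768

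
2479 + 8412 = 10891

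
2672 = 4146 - 1474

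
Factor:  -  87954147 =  -3^3 * 1367^1*2383^1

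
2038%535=433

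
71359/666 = 107+97/666 = 107.15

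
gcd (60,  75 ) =15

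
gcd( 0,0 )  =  0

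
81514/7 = 11644 + 6/7 = 11644.86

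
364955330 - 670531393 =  - 305576063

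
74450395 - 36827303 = 37623092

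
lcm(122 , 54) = 3294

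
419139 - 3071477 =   -  2652338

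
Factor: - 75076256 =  - 2^5*37^1*63409^1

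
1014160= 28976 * 35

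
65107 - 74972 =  - 9865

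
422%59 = 9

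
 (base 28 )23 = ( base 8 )73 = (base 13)47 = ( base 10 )59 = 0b111011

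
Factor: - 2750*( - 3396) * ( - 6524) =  - 2^5 * 3^1*5^3*7^1 * 11^1  *233^1*283^1 = -  60927636000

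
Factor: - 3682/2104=-2^ (-2)*7^1 = - 7/4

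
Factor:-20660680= - 2^3 *5^1*516517^1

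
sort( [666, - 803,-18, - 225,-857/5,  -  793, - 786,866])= [-803, - 793, - 786, - 225,-857/5, - 18,666, 866 ]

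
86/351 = 86/351=0.25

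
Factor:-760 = -2^3 * 5^1 * 19^1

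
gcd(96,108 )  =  12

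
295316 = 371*796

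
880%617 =263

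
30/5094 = 5/849 = 0.01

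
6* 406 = 2436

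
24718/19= 24718/19 = 1300.95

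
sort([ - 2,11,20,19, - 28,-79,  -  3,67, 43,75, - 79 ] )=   [ - 79,-79,-28,-3,  -  2,11,19, 20,43, 67 , 75]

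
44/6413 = 4/583 = 0.01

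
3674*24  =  88176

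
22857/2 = 22857/2=11428.50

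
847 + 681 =1528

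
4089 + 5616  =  9705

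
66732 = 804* 83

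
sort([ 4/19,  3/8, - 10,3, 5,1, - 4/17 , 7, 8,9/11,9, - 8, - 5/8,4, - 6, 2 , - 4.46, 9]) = [- 10, - 8 , - 6, - 4.46,-5/8, - 4/17, 4/19,3/8, 9/11, 1, 2, 3, 4, 5, 7, 8, 9, 9]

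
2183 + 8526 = 10709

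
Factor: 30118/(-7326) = - 3^ ( - 2) * 37^1 = - 37/9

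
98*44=4312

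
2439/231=813/77 = 10.56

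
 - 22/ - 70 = 11/35 = 0.31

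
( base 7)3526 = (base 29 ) 1fi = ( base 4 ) 110032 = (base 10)1294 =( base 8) 2416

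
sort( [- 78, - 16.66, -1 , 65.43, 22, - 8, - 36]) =[-78, - 36, - 16.66, - 8,-1,22,65.43] 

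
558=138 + 420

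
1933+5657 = 7590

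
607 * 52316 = 31755812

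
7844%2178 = 1310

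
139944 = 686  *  204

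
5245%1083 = 913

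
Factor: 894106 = 2^1*447053^1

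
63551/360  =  63551/360 = 176.53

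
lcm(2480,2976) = 14880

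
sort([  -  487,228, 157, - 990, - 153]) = [ - 990,  -  487, - 153 , 157, 228]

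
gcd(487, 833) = 1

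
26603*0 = 0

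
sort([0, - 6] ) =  [ - 6,0]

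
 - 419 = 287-706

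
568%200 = 168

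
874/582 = 1 + 146/291  =  1.50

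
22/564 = 11/282 = 0.04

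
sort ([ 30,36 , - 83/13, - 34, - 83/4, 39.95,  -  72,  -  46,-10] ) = [ -72,  -  46, - 34,  -  83/4,-10, - 83/13, 30, 36 , 39.95] 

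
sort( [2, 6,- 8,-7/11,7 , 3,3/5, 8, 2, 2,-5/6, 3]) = [- 8, -5/6, - 7/11,3/5, 2, 2, 2, 3 , 3, 6, 7,  8] 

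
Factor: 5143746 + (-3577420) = 1566326=2^1 * 67^1*11689^1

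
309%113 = 83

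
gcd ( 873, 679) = 97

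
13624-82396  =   - 68772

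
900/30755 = 180/6151 = 0.03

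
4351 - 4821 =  - 470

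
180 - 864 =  - 684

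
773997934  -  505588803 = 268409131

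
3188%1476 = 236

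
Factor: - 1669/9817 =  - 1669^1*9817^( - 1)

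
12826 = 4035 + 8791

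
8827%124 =23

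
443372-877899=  - 434527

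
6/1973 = 6/1973 = 0.00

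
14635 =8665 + 5970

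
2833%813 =394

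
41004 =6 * 6834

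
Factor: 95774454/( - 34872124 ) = -2^( - 1 )  *3^3*7^(-4)*3631^(-1)*1773601^1 = - 47887227/17436062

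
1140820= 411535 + 729285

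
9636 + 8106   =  17742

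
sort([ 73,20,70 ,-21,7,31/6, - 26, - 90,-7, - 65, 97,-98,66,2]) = [ - 98,-90,- 65 ,-26, - 21,-7, 2,31/6, 7,20, 66,70, 73,97]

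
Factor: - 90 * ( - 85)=2^1*3^2*5^2*17^1 = 7650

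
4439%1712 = 1015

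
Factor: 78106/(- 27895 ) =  - 14/5 = - 2^1*5^(-1)*7^1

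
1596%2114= 1596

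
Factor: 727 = 727^1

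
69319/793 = 87 + 328/793 = 87.41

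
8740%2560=1060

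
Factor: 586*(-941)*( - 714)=2^2*3^1* 7^1*17^1*293^1 * 941^1 = 393718164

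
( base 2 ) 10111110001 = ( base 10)1521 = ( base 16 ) 5F1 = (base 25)2al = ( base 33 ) 1d3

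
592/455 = 592/455 = 1.30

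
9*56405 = 507645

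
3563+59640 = 63203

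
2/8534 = 1/4267 = 0.00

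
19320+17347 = 36667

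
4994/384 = 2497/192 = 13.01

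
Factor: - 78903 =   -  3^2*11^1*797^1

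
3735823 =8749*427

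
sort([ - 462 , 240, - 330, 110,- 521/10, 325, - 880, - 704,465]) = [-880, - 704, -462, - 330, - 521/10,110 , 240, 325,465]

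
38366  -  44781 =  - 6415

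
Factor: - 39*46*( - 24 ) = 2^4 * 3^2*13^1*23^1= 43056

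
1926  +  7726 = 9652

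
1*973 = 973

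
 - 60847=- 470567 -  - 409720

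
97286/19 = 5120+6/19 =5120.32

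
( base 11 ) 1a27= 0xa0a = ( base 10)2570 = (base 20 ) 68a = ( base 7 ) 10331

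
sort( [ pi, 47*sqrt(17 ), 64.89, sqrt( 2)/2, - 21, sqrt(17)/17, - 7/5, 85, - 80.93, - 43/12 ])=[ - 80.93, - 21, - 43/12, - 7/5,sqrt(17)/17 , sqrt ( 2)/2, pi,64.89, 85,  47*sqrt( 17)] 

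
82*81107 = 6650774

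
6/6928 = 3/3464 = 0.00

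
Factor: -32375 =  - 5^3*7^1 *37^1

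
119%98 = 21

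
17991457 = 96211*187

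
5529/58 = 5529/58 =95.33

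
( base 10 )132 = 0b10000100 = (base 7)246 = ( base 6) 340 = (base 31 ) 48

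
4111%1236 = 403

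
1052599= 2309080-1256481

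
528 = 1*528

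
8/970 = 4/485 = 0.01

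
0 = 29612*0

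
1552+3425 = 4977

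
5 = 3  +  2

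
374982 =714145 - 339163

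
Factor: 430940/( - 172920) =  -  21547/8646  =  - 2^(-1)*3^( - 1)  *  11^ (-1 )*29^1 * 131^( - 1)*743^1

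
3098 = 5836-2738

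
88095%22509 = 20568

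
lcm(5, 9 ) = 45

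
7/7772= 7/7772 = 0.00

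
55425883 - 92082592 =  - 36656709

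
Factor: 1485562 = 2^1*13^1*17^1*3361^1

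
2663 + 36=2699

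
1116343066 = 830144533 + 286198533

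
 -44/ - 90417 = 44/90417 = 0.00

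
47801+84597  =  132398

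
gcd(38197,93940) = 1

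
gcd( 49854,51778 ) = 2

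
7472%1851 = 68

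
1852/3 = 1852/3  =  617.33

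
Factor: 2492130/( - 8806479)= - 830710/2935493  =  - 2^1*5^1*11^(- 1)*83071^1*266863^(  -  1)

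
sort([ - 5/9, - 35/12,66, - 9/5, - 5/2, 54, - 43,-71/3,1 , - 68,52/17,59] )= [ - 68 , - 43, - 71/3, - 35/12, - 5/2 ,  -  9/5 , - 5/9, 1,  52/17,  54 , 59 , 66]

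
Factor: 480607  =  17^2*1663^1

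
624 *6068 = 3786432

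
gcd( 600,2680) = 40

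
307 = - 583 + 890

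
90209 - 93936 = - 3727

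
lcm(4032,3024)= 12096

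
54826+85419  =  140245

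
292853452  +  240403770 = 533257222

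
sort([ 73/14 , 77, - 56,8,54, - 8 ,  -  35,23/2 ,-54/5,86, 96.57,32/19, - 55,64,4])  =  [ - 56, - 55, - 35, - 54/5, - 8,32/19, 4,73/14,8,23/2,54,  64,  77,  86, 96.57] 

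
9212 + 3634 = 12846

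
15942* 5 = 79710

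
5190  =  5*1038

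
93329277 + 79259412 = 172588689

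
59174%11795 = 199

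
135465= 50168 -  - 85297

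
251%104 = 43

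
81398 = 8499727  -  8418329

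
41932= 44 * 953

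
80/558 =40/279 = 0.14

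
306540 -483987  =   - 177447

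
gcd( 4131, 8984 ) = 1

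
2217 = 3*739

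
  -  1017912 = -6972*146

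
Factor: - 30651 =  - 3^1 * 17^1*601^1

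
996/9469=996/9469=0.11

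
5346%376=82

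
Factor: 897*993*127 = 3^2*13^1*23^1*127^1*331^1=113121567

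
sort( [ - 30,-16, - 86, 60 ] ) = [ - 86, - 30, - 16, 60] 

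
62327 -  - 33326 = 95653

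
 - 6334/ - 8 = 791 + 3/4 = 791.75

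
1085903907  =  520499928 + 565403979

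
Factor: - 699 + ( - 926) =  - 5^3*13^1 = - 1625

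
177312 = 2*88656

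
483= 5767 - 5284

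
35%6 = 5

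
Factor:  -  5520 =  - 2^4 *3^1*5^1 * 23^1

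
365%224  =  141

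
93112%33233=26646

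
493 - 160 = 333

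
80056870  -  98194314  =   - 18137444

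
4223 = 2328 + 1895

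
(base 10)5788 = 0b1011010011100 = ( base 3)21221101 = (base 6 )42444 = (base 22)bl2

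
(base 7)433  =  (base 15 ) ea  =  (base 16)dc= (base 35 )6A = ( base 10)220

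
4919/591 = 4919/591 = 8.32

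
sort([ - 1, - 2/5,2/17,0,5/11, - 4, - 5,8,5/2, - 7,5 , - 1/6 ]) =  [ - 7,-5, - 4, - 1,-2/5,-1/6,0,2/17, 5/11 , 5/2,5,  8]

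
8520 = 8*1065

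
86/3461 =86/3461=0.02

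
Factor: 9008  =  2^4*563^1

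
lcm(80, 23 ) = 1840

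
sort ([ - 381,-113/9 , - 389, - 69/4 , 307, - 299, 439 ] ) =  [ - 389,  -  381,-299, - 69/4, - 113/9,307 , 439 ] 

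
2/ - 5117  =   - 1+5115/5117=-  0.00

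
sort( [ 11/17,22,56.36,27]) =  [11/17,22,27,56.36] 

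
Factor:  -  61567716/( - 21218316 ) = 732949/252599= 7^1*37^( - 1)*6827^(-1)*104707^1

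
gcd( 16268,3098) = 2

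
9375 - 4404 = 4971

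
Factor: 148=2^2*37^1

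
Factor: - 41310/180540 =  - 27/118 = - 2^(-1)*3^3 * 59^(-1) 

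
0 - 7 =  - 7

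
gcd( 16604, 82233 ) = 1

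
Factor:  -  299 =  - 13^1* 23^1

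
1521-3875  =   - 2354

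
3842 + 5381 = 9223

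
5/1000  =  1/200 = 0.01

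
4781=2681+2100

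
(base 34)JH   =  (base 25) 11D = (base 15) 2E3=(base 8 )1227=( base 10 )663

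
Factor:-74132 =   -  2^2*43^1*431^1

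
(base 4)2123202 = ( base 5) 304304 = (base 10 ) 9954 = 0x26E2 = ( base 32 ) 9n2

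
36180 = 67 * 540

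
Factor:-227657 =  - 251^1*907^1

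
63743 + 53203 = 116946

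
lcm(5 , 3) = 15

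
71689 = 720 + 70969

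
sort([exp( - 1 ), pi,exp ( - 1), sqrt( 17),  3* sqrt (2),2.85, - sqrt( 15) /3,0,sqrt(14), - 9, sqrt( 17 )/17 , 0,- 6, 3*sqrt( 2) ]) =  [ - 9,- 6, -sqrt( 15 )/3,0,0, sqrt(17)/17,  exp( - 1), exp (-1),2.85, pi, sqrt(14 ), sqrt(17 ),3*sqrt( 2 ), 3 * sqrt(2)]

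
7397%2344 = 365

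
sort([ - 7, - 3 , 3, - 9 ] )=[ - 9, - 7, - 3, 3]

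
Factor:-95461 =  - 95461^1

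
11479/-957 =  - 12 + 5/957=- 11.99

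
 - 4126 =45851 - 49977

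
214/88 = 107/44 = 2.43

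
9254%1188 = 938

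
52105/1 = 52105 = 52105.00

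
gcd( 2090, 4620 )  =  110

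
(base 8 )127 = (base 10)87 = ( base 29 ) 30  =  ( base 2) 1010111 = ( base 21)43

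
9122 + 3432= 12554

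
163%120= 43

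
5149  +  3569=8718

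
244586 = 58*4217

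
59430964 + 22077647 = 81508611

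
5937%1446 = 153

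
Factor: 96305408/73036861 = 2^8*17^1*463^( - 1) * 22129^1*157747^( - 1)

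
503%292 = 211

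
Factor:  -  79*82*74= - 479372 = -2^2 * 37^1 * 41^1*79^1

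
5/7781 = 5/7781 = 0.00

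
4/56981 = 4/56981 = 0.00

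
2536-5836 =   -  3300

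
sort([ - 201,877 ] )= [ - 201,877 ] 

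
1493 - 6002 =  - 4509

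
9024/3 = 3008 = 3008.00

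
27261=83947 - 56686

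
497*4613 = 2292661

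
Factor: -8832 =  - 2^7*3^1 * 23^1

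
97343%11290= 7023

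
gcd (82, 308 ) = 2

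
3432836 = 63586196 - 60153360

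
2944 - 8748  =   - 5804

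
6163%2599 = 965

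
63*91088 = 5738544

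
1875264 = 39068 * 48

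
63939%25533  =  12873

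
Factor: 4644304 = 2^4*7^1* 41467^1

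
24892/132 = 6223/33 = 188.58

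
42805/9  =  42805/9 = 4756.11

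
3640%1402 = 836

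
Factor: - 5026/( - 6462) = 3^( - 2)*7^1 = 7/9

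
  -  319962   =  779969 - 1099931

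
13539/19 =712 + 11/19 = 712.58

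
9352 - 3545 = 5807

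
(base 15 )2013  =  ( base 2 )1101001110000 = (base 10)6768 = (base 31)71A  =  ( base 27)97i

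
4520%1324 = 548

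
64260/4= 16065=16065.00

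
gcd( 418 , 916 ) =2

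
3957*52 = 205764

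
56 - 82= - 26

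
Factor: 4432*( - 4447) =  - 2^4*277^1*4447^1 = - 19709104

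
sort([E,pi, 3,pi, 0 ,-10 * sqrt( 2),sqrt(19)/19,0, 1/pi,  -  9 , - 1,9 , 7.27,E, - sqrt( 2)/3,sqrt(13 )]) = [ -10*sqrt (2),  -  9 , - 1, - sqrt( 2 )/3 , 0 , 0,sqrt( 19)/19 , 1/pi,E , E,3, pi,pi, sqrt( 13 ) , 7.27, 9]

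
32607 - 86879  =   - 54272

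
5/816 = 5/816=0.01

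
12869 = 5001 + 7868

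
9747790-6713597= 3034193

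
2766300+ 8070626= 10836926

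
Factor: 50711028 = 2^2*3^1*1021^1*4139^1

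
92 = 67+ 25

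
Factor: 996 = 2^2 * 3^1 * 83^1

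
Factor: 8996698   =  2^1 * 37^1 * 121577^1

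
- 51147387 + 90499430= 39352043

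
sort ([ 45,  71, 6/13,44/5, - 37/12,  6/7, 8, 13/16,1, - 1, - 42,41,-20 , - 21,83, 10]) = [-42, - 21, - 20,  -  37/12 , - 1 , 6/13, 13/16,6/7,1,8 , 44/5, 10,  41, 45,71, 83]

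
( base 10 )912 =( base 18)2ec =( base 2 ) 1110010000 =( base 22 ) 1ja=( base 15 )40C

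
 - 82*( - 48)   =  3936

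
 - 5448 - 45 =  - 5493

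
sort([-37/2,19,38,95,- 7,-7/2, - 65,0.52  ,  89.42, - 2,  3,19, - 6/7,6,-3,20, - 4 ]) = [ - 65,-37/2,-7, - 4,-7/2,-3,-2, - 6/7 , 0.52, 3, 6, 19, 19, 20,38,89.42,95]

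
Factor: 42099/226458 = 14033/75486 = 2^(-1 )*3^( - 1)*23^(-1 )*547^(  -  1 )*14033^1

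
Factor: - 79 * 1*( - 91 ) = 7189 = 7^1  *13^1*79^1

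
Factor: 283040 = 2^5*5^1*29^1*61^1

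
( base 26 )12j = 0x2eb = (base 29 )PM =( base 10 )747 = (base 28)QJ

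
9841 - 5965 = 3876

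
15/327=5/109 = 0.05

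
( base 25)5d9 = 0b110110000011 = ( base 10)3459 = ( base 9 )4663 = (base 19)9b1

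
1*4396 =4396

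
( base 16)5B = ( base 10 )91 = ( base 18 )51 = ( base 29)34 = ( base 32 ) 2R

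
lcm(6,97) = 582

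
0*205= 0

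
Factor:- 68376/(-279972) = 74/303 = 2^1*3^( - 1 )*37^1*101^ (  -  1)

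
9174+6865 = 16039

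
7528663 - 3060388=4468275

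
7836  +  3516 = 11352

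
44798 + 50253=95051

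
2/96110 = 1/48055 = 0.00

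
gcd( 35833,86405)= 1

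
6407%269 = 220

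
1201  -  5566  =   - 4365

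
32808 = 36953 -4145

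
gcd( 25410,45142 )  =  2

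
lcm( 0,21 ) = 0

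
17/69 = 17/69 = 0.25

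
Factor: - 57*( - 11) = 3^1*11^1*19^1 = 627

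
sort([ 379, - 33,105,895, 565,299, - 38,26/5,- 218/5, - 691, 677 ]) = [ - 691, - 218/5 , - 38, -33,26/5,105,299,379,565,677,895]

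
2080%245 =120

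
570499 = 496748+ 73751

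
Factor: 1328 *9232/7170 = 6130048/3585 = 2^7*3^(-1) *5^ ( - 1 )*83^1*239^( - 1)*577^1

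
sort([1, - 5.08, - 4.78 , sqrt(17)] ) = [ -5.08, - 4.78, 1 , sqrt( 17 ) ]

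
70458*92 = 6482136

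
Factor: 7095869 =11^1 * 31^1 *20809^1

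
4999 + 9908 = 14907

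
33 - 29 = 4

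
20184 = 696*29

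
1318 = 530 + 788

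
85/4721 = 85/4721 = 0.02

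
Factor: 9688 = 2^3*7^1*173^1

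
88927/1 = 88927 = 88927.00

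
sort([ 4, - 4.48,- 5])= [  -  5, - 4.48, 4 ]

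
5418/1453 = 5418/1453 =3.73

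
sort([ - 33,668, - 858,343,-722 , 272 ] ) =[ - 858, - 722, - 33, 272,  343 , 668] 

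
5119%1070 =839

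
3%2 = 1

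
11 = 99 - 88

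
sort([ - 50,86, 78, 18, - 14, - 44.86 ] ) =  [-50,  -  44.86,-14,18, 78,86]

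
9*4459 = 40131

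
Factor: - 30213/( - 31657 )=3^4*373^1 *31657^( - 1)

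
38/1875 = 38/1875=0.02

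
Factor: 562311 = 3^2*43^1*1453^1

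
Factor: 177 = 3^1*59^1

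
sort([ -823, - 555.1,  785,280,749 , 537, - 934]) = [ - 934,-823, - 555.1, 280,  537,749,785 ] 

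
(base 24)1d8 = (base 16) 380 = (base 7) 2420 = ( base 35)pl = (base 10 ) 896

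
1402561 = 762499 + 640062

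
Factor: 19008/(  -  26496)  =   - 2^( - 1) * 3^1 * 11^1*23^( - 1) = - 33/46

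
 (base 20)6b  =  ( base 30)4b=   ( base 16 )83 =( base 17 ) 7C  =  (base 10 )131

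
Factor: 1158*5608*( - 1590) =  - 10325561760= -2^5 * 3^2 * 5^1*53^1*193^1*701^1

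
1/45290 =1/45290 = 0.00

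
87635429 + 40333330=127968759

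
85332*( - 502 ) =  - 42836664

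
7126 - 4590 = 2536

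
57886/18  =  3215 + 8/9 = 3215.89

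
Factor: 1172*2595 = 2^2*3^1*5^1*173^1*293^1 = 3041340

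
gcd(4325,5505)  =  5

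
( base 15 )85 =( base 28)4D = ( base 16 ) 7D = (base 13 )98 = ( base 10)125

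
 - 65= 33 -98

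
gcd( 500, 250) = 250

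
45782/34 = 22891/17 = 1346.53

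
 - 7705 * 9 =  - 69345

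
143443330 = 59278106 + 84165224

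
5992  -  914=5078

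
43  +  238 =281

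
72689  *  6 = 436134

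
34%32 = 2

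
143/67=143/67  =  2.13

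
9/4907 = 9/4907 = 0.00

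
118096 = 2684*44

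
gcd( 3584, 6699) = 7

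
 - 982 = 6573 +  - 7555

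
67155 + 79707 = 146862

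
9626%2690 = 1556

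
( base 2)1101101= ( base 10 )109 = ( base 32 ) 3D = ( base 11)9A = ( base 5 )414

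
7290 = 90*81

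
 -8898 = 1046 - 9944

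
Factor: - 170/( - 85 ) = 2^1 = 2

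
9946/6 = 1657 + 2/3 = 1657.67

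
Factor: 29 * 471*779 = 3^1*19^1*29^1*41^1*157^1 = 10640361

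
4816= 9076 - 4260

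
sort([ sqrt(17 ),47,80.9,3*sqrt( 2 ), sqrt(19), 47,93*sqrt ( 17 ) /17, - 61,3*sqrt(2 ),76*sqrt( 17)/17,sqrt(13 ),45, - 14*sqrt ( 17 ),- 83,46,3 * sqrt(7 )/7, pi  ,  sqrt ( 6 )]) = [- 83, - 61, - 14*sqrt(17), 3* sqrt(7 )/7, sqrt(6 ),pi,sqrt (13 ),sqrt( 17),3*sqrt ( 2), 3* sqrt( 2 ),  sqrt (19),76*sqrt(  17 ) /17,93*sqrt( 17 ) /17,45, 46,47,47,  80.9 ]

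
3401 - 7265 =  - 3864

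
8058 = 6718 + 1340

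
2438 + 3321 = 5759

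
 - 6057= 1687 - 7744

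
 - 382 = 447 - 829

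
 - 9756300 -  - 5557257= - 4199043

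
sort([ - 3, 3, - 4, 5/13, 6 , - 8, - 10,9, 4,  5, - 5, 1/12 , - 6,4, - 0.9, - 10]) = [ -10, - 10,- 8, -6, - 5, - 4,-3, - 0.9 , 1/12,5/13, 3 , 4, 4, 5,6,9]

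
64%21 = 1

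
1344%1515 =1344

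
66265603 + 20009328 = 86274931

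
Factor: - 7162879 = -1487^1*4817^1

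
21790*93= 2026470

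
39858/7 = 5694 = 5694.00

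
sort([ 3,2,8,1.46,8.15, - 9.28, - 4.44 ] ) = [ - 9.28, - 4.44 , 1.46,2, 3,8, 8.15] 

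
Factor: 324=2^2 * 3^4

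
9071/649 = 9071/649 = 13.98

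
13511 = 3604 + 9907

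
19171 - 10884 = 8287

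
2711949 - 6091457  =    -  3379508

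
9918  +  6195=16113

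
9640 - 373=9267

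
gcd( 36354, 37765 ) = 83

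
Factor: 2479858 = 2^1*17^1*72937^1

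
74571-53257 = 21314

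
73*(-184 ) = - 13432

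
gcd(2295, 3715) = 5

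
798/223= 3 + 129/223= 3.58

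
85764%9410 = 1074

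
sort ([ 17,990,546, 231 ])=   [ 17,231 , 546, 990 ] 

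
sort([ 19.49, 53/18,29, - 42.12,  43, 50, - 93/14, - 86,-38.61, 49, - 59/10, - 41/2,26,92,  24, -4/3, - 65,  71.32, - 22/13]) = [ - 86, - 65,-42.12,-38.61, - 41/2, - 93/14, - 59/10, - 22/13,-4/3, 53/18,19.49,24, 26,29, 43,49, 50,  71.32,92]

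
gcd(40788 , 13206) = 6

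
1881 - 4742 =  - 2861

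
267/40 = 6  +  27/40 = 6.67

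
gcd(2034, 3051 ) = 1017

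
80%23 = 11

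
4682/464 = 10 + 21/232 = 10.09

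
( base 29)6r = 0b11001001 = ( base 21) 9C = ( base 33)63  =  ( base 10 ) 201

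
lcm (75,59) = 4425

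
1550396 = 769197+781199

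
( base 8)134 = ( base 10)92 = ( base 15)62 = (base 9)112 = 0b1011100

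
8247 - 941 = 7306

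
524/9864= 131/2466 = 0.05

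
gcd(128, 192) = 64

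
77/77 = 1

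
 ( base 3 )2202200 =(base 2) 11111100000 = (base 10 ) 2016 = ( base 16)7e0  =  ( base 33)1S3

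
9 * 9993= 89937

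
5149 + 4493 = 9642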